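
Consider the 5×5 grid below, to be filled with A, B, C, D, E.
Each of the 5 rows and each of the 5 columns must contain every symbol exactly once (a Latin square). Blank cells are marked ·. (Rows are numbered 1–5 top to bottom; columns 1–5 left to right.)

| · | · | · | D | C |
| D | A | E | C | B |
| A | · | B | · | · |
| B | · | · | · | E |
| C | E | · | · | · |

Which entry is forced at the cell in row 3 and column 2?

Row 1, column 1: row 1 has {C, D} and column 1 has {A, B, C, D}, leaving only E.
Row 1, column 2: row 1 has {C, D, E} and column 2 has {A, E}, leaving only B.
Row 1, column 3: row 1 has {B, C, D, E} and column 3 has {B, E}, leaving only A.
Row 3, column 4: row 3 has {A, B} and column 4 has {C, D}, leaving only E.
Row 3, column 5: row 3 has {A, B, E} and column 5 has {B, C, E}, leaving only D.
Row 3 already has {A, B, D, E} and column 2 already has {A, B, E}, so row 3, column 2 must be C.

C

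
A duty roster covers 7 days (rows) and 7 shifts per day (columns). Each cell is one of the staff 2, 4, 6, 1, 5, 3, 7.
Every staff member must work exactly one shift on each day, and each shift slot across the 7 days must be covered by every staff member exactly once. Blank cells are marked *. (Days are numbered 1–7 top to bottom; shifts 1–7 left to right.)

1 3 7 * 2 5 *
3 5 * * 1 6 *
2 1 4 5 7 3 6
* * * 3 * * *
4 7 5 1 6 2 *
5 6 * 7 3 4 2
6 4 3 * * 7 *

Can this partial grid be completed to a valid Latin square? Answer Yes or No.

Yes

No day or shift among the givens repeats a symbol, and propagating forced cells runs into no contradiction.
One valid completion exists (for instance, 1 3 7 6 2 5 4 / 3 5 2 4 1 6 7 / 2 1 4 5 7 3 6 / 7 2 6 3 4 1 5 / 4 7 5 1 6 2 3 / 5 6 1 7 3 4 2 / 6 4 3 2 5 7 1).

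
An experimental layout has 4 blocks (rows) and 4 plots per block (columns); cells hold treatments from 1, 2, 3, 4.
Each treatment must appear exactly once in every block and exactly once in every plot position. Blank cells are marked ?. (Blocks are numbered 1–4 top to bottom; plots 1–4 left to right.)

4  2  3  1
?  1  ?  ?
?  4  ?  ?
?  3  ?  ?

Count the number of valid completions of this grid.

Block 2, plot 1: eliminating its block and plot leaves {2, 3}.
Block 2, plot 3: eliminating its block and plot leaves {2, 4}.
Block 2, plot 4: eliminating its block and plot leaves {2, 3, 4}.
Block 3, plot 1: eliminating its block and plot leaves {1, 2, 3}.
Block 3, plot 3: eliminating its block and plot leaves {1, 2}.
Block 3, plot 4: eliminating its block and plot leaves {2, 3}.
Block 4, plot 1: eliminating its block and plot leaves {1, 2}.
Block 4, plot 3: eliminating its block and plot leaves {1, 2, 4}.
Block 4, plot 4: eliminating its block and plot leaves {2, 4}.
Enumerating the assignments across these blanks that avoid any block or plot repeat gives 4 completions.

4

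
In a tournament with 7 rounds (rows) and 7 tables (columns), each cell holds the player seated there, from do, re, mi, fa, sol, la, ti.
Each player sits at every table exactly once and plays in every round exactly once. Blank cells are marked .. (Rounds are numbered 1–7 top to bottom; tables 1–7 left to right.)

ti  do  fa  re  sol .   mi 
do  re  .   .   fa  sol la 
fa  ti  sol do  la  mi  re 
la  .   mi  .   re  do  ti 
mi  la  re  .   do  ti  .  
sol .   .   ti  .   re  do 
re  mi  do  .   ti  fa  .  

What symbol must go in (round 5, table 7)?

fa

Round 1, table 6: round 1 has {do, re, mi, fa, sol, ti} and table 6 has {do, re, mi, fa, sol, ti}, leaving only la.
Round 2, table 3: round 2 has {do, re, fa, sol, la} and table 3 has {do, re, mi, fa, sol}, leaving only ti.
Round 2, table 4: round 2 has {do, re, fa, sol, la, ti} and table 4 has {do, re, ti}, leaving only mi.
Round 6, table 2: round 6 has {do, re, sol, ti} and table 2 has {do, re, mi, la, ti}, leaving only fa.
Round 4, table 2: round 4 has {do, re, mi, la, ti} and table 2 has {do, re, mi, fa, la, ti}, leaving only sol.
Round 4, table 4: round 4 has {do, re, mi, sol, la, ti} and table 4 has {do, re, mi, ti}, leaving only fa.
Round 5, table 4: round 5 has {do, re, mi, la, ti} and table 4 has {do, re, mi, fa, ti}, leaving only sol.
Round 5 already has {do, re, mi, sol, la, ti} and table 7 already has {do, re, mi, la, ti}, so round 5, table 7 must be fa.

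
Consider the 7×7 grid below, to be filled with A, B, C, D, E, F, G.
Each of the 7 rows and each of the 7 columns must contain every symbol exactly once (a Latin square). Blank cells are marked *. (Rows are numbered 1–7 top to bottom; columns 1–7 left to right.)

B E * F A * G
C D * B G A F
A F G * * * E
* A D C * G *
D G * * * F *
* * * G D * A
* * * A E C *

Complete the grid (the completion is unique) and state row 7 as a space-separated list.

Row 7, column 2: row 7 has {A, C, E} and column 2 has {A, D, E, F, G}, leaving only B.
Row 7, column 3: row 7 has {A, B, C, E} and column 3 has {D, G}, leaving only F.
Row 7, column 1: row 7 has {A, B, C, E, F} and column 1 has {A, B, C, D}, leaving only G.
Row 7, column 7: row 7 has {A, B, C, E, F, G} and column 7 has {A, E, F, G}, leaving only D.
So row 7 reads: G B F A E C D.

G B F A E C D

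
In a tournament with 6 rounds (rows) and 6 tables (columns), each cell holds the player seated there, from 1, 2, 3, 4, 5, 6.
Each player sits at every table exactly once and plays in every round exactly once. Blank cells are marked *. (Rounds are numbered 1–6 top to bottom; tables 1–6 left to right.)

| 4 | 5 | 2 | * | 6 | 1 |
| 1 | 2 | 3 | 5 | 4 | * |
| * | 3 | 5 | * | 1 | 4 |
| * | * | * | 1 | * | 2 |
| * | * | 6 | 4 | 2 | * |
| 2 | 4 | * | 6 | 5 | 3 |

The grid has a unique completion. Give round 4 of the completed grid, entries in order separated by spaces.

5 6 4 1 3 2

Round 4, table 2: round 4 has {1, 2} and table 2 has {2, 3, 4, 5}, leaving only 6.
Round 4, table 3: round 4 has {1, 2, 6} and table 3 has {2, 3, 5, 6}, leaving only 4.
Round 4, table 5: round 4 has {1, 2, 4, 6} and table 5 has {1, 2, 4, 5, 6}, leaving only 3.
Round 4, table 1: round 4 has {1, 2, 3, 4, 6} and table 1 has {1, 2, 4}, leaving only 5.
So round 4 reads: 5 6 4 1 3 2.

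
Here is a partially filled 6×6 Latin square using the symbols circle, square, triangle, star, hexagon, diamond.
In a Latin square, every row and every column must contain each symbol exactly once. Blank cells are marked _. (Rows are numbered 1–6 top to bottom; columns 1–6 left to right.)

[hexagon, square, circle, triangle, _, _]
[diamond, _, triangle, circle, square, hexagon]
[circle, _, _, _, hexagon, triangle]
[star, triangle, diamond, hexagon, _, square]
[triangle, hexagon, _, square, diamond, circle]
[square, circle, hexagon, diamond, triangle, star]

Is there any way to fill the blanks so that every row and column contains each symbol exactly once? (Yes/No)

Yes

No row or column among the givens repeats a symbol, and propagating forced cells runs into no contradiction.
One valid completion exists (for instance, hexagon square circle triangle star diamond / diamond star triangle circle square hexagon / circle diamond square star hexagon triangle / star triangle diamond hexagon circle square / triangle hexagon star square diamond circle / square circle hexagon diamond triangle star).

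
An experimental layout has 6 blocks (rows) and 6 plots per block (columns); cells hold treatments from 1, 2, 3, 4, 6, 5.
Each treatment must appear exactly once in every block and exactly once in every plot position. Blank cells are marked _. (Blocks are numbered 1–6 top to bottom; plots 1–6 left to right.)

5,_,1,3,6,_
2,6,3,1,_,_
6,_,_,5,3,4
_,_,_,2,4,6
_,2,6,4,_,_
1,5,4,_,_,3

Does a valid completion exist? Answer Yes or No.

No

Block 1, plot 2: block 1 has {1, 3, 6, 5} and plot 2 has {2, 6, 5}, so it must be 4.
Block 1, plot 6: block 1 has {1, 3, 4, 6, 5} and plot 6 has {3, 4, 6}, so it must be 2.
Block 2, plot 5: block 2 has {1, 2, 3, 6} and plot 5 has {3, 4, 6}, so it must be 5.
Now block 2, plot 6: block 2 together with plot 6 already contain {1, 2, 3, 4, 6, 5} — every symbol — so nothing can go there. The grid has no valid completion.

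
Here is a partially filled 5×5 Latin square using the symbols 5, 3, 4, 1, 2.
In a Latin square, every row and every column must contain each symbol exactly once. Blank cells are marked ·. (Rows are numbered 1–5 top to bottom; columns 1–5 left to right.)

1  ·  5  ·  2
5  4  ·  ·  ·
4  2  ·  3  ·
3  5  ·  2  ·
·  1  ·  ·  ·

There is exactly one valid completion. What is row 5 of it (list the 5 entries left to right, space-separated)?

2 1 3 5 4

Row 5, column 1: row 5 has {1} and column 1 has {5, 3, 4, 1}, leaving only 2.
Row 1, column 2: row 1 has {5, 1, 2} and column 2 has {5, 4, 1, 2}, leaving only 3.
Row 1, column 4: row 1 has {5, 3, 1, 2} and column 4 has {3, 2}, leaving only 4.
Row 5, column 4: row 5 has {1, 2} and column 4 has {3, 4, 2}, leaving only 5.
Row 2, column 4: row 2 has {5, 4} and column 4 has {5, 3, 4, 2}, leaving only 1.
Row 2, column 5: row 2 has {5, 4, 1} and column 5 has {2}, leaving only 3.
Row 5, column 5: row 5 has {5, 1, 2} and column 5 has {3, 2}, leaving only 4.
Row 5, column 3: row 5 has {5, 4, 1, 2} and column 3 has {5}, leaving only 3.
So row 5 reads: 2 1 3 5 4.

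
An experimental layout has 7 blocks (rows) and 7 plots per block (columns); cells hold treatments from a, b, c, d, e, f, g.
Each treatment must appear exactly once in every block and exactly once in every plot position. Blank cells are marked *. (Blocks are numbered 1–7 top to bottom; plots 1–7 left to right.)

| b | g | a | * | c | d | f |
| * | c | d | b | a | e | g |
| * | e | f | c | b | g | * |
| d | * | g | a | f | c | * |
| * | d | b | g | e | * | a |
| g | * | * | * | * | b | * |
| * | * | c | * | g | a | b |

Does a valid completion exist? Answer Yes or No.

No block or plot among the givens repeats a symbol, and propagating forced cells runs into no contradiction.
One valid completion exists (for instance, b g a e c d f / f c d b a e g / a e f c b g d / d b g a f c e / c d b g e f a / g a e f d b c / e f c d g a b).

Yes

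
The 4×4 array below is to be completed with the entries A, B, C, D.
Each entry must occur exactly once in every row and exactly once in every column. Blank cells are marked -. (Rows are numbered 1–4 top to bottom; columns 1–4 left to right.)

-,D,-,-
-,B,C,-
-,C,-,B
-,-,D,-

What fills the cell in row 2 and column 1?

Row 3, column 3: row 3 has {B, C} and column 3 has {C, D}, leaving only A.
Row 1, column 3: row 1 has {D} and column 3 has {A, C, D}, leaving only B.
Row 3, column 1: row 3 has {A, B, C} and column 1 has {}, leaving only D.
Row 2 already has {B, C} and column 1 already has {D}, so row 2, column 1 must be A.

A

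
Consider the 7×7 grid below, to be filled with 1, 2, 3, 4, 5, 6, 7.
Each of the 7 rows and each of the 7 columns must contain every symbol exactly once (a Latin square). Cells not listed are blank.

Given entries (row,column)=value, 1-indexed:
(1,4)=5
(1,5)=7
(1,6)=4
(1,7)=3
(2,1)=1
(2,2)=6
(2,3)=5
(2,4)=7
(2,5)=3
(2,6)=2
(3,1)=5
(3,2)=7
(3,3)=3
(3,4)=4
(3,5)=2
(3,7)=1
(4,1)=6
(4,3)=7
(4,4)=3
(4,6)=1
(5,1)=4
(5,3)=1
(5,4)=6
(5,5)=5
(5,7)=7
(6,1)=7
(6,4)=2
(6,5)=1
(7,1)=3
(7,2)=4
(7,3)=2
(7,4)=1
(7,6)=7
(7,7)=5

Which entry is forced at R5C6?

3

Row 5 already has {1, 4, 5, 6, 7} and column 6 already has {1, 2, 4, 7}, so row 5, column 6 must be 3.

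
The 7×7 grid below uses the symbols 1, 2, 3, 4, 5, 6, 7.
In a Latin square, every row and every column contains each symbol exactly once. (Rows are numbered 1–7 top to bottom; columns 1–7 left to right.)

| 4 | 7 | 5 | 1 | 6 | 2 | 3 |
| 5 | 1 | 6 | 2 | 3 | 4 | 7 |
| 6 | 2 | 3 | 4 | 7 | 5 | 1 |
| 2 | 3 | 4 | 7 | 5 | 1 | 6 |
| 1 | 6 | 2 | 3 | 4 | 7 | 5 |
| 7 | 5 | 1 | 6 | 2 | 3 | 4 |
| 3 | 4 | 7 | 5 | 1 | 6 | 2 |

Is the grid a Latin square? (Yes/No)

Yes

Each row is a permutation of the 7 symbols, and so is each column.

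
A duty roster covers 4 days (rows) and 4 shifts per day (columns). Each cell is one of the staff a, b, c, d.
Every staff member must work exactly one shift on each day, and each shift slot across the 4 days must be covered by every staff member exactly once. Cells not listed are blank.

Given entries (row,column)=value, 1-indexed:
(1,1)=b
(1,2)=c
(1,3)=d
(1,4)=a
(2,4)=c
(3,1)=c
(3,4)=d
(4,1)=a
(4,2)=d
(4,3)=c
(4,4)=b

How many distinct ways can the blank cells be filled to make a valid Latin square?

2

Day 2, shift 1: eliminating its day and shift leaves {d}.
Day 2, shift 2: eliminating its day and shift leaves {a, b}.
Day 2, shift 3: eliminating its day and shift leaves {a, b}.
Day 3, shift 2: eliminating its day and shift leaves {a, b}.
Day 3, shift 3: eliminating its day and shift leaves {a, b}.
Enumerating the assignments across these blanks that avoid any day or shift repeat gives 2 completions.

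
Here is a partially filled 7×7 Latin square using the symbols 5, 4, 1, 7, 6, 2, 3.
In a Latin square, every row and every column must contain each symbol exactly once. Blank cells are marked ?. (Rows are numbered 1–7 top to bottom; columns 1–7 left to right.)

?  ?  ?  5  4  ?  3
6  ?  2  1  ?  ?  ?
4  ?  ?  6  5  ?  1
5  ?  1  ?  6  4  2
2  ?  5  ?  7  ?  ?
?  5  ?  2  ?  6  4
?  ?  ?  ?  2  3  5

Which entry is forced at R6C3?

Row 2, column 5: row 2 has {1, 6, 2} and column 5 has {5, 4, 7, 6, 2}, leaving only 3.
Row 2, column 7: row 2 has {1, 6, 2, 3} and column 7 has {5, 4, 1, 2, 3}, leaving only 7.
Row 2, column 2: row 2 has {1, 7, 6, 2, 3} and column 2 has {5}, leaving only 4.
Row 2, column 6: row 2 has {4, 1, 7, 6, 2, 3} and column 6 has {4, 6, 3}, leaving only 5.
Row 5, column 6: row 5 has {5, 7, 2} and column 6 has {5, 4, 6, 3}, leaving only 1.
Row 5, column 7: row 5 has {5, 1, 7, 2} and column 7 has {5, 4, 1, 7, 2, 3}, leaving only 6.
Row 5, column 2: row 5 has {5, 1, 7, 6, 2} and column 2 has {5, 4}, leaving only 3.
Row 4, column 2: row 4 has {5, 4, 1, 6, 2} and column 2 has {5, 4, 3}, leaving only 7.
Row 3, column 2: row 3 has {5, 4, 1, 6} and column 2 has {5, 4, 7, 3}, leaving only 2.
Row 3, column 6: row 3 has {5, 4, 1, 6, 2} and column 6 has {5, 4, 1, 6, 3}, leaving only 7.
Row 1, column 6: row 1 has {5, 4, 3} and column 6 has {5, 4, 1, 7, 6, 3}, leaving only 2.
Row 3, column 3: row 3 has {5, 4, 1, 7, 6, 2} and column 3 has {5, 1, 2}, leaving only 3.
Row 6 already has {5, 4, 6, 2} and column 3 already has {5, 1, 2, 3}, so row 6, column 3 must be 7.

7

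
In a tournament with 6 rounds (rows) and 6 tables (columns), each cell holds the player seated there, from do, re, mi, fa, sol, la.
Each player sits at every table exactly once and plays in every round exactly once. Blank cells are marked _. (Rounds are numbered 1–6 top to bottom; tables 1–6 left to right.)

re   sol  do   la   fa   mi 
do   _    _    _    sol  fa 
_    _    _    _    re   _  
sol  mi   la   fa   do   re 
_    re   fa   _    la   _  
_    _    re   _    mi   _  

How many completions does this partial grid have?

3

Round 2, table 2: eliminating its round and table leaves {la}.
Round 2, table 3: eliminating its round and table leaves {mi}.
Round 2, table 4: eliminating its round and table leaves {re, mi}.
Round 3, table 1: eliminating its round and table leaves {mi, fa, la}.
Round 3, table 2: eliminating its round and table leaves {do, fa, la}.
Round 3, table 3: eliminating its round and table leaves {mi, sol}.
Round 3, table 4: eliminating its round and table leaves {do, mi, sol}.
Round 3, table 6: eliminating its round and table leaves {do, sol, la}.
Round 5, table 1: eliminating its round and table leaves {mi}.
Round 5, table 4: eliminating its round and table leaves {do, mi, sol}.
Round 5, table 6: eliminating its round and table leaves {do, sol}.
Round 6, table 1: eliminating its round and table leaves {fa, la}.
Round 6, table 2: eliminating its round and table leaves {do, fa, la}.
Round 6, table 4: eliminating its round and table leaves {do, sol}.
Round 6, table 6: eliminating its round and table leaves {do, sol, la}.
Enumerating the assignments across these blanks that avoid any round or table repeat gives 3 completions.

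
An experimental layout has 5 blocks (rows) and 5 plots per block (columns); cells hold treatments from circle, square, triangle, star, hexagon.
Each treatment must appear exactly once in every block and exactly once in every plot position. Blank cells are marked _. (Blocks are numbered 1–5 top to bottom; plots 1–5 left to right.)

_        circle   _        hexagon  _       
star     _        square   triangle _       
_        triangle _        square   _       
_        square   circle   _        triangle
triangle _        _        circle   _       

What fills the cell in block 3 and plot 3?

star

Block 1, plot 1: block 1 has {circle, hexagon} and plot 1 has {triangle, star}, leaving only square.
Block 1, plot 5: block 1 has {circle, square, hexagon} and plot 5 has {triangle}, leaving only star.
Block 1, plot 3: block 1 has {circle, square, star, hexagon} and plot 3 has {circle, square}, leaving only triangle.
Block 2, plot 2: block 2 has {square, triangle, star} and plot 2 has {circle, square, triangle}, leaving only hexagon.
Block 2, plot 5: block 2 has {square, triangle, star, hexagon} and plot 5 has {triangle, star}, leaving only circle.
Block 3, plot 5: block 3 has {square, triangle} and plot 5 has {circle, triangle, star}, leaving only hexagon.
Block 3 already has {square, triangle, hexagon} and plot 3 already has {circle, square, triangle}, so block 3, plot 3 must be star.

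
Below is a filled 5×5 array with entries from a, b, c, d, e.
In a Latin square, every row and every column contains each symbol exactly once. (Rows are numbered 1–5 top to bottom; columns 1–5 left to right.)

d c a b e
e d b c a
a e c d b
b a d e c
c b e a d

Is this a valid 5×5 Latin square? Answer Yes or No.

Each row is a permutation of the 5 symbols, and so is each column.

Yes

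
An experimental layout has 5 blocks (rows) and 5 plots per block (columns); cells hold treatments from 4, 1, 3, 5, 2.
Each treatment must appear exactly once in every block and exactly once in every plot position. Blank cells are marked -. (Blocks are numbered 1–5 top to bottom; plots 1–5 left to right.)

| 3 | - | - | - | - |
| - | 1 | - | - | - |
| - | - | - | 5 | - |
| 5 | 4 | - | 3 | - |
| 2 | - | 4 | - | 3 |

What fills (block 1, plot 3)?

Block 2, plot 1: block 2 has {1} and plot 1 has {3, 5, 2}, leaving only 4.
Block 2, plot 4: block 2 has {4, 1} and plot 4 has {3, 5}, leaving only 2.
Block 2, plot 5: block 2 has {4, 1, 2} and plot 5 has {3}, leaving only 5.
Block 2, plot 3: block 2 has {4, 1, 5, 2} and plot 3 has {4}, leaving only 3.
Block 3, plot 1: block 3 has {5} and plot 1 has {4, 3, 5, 2}, leaving only 1.
Block 3, plot 3: block 3 has {1, 5} and plot 3 has {4, 3}, leaving only 2.
Block 3, plot 2: block 3 has {1, 5, 2} and plot 2 has {4, 1}, leaving only 3.
Block 3, plot 5: block 3 has {1, 3, 5, 2} and plot 5 has {3, 5}, leaving only 4.
Block 4, plot 3: block 4 has {4, 3, 5} and plot 3 has {4, 3, 2}, leaving only 1.
Block 1 already has {3} and plot 3 already has {4, 1, 3, 2}, so block 1, plot 3 must be 5.

5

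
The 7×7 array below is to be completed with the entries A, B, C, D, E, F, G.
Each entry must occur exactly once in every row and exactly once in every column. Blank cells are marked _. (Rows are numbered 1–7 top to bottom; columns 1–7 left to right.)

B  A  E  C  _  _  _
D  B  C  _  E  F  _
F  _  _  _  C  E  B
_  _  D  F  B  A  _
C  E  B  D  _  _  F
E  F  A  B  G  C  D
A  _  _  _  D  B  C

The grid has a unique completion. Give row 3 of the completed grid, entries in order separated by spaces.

F D G A C E B

Row 3, column 3: row 3 has {B, C, E, F} and column 3 has {A, B, C, D, E}, leaving only G.
Row 3, column 2: row 3 has {B, C, E, F, G} and column 2 has {A, B, E, F}, leaving only D.
Row 3, column 4: row 3 has {B, C, D, E, F, G} and column 4 has {B, C, D, F}, leaving only A.
So row 3 reads: F D G A C E B.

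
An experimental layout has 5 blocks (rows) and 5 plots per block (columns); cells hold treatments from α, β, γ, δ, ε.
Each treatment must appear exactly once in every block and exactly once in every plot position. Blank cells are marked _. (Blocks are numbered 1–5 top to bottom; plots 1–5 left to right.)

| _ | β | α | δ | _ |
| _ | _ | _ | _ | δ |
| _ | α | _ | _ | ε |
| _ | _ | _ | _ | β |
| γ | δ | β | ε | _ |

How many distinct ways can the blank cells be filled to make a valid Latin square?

3

Block 1, plot 1: eliminating its block and plot leaves {ε}.
Block 1, plot 5: eliminating its block and plot leaves {γ}.
Block 2, plot 1: eliminating its block and plot leaves {α, β, ε}.
Block 2, plot 2: eliminating its block and plot leaves {γ, ε}.
Block 2, plot 3: eliminating its block and plot leaves {γ, ε}.
Block 2, plot 4: eliminating its block and plot leaves {α, β, γ}.
Block 3, plot 1: eliminating its block and plot leaves {β, δ}.
Block 3, plot 3: eliminating its block and plot leaves {γ, δ}.
Block 3, plot 4: eliminating its block and plot leaves {β, γ}.
Block 4, plot 1: eliminating its block and plot leaves {α, δ, ε}.
Block 4, plot 2: eliminating its block and plot leaves {γ, ε}.
Block 4, plot 3: eliminating its block and plot leaves {γ, δ, ε}.
Block 4, plot 4: eliminating its block and plot leaves {α, γ}.
Block 5, plot 5: eliminating its block and plot leaves {α}.
Enumerating the assignments across these blanks that avoid any block or plot repeat gives 3 completions.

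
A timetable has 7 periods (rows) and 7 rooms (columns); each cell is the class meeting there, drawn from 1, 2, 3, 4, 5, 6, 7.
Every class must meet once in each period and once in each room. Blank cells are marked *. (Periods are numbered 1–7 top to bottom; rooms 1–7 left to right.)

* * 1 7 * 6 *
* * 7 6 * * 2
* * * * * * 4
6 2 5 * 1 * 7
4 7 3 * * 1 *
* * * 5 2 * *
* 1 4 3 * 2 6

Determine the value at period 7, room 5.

7

Period 4, room 4: period 4 has {1, 2, 5, 6, 7} and room 4 has {3, 5, 6, 7}, leaving only 4.
Period 4, room 6: period 4 has {1, 2, 4, 5, 6, 7} and room 6 has {1, 2, 6}, leaving only 3.
Period 5, room 4: period 5 has {1, 3, 4, 7} and room 4 has {3, 4, 5, 6, 7}, leaving only 2.
Period 3, room 4: period 3 has {4} and room 4 has {2, 3, 4, 5, 6, 7}, leaving only 1.
Period 5, room 7: period 5 has {1, 2, 3, 4, 7} and room 7 has {2, 4, 6, 7}, leaving only 5.
Period 1, room 7: period 1 has {1, 6, 7} and room 7 has {2, 4, 5, 6, 7}, leaving only 3.
Period 5, room 5: period 5 has {1, 2, 3, 4, 5, 7} and room 5 has {1, 2}, leaving only 6.
Period 6, room 3: period 6 has {2, 5} and room 3 has {1, 3, 4, 5, 7}, leaving only 6.
Period 3, room 3: period 3 has {1, 4} and room 3 has {1, 3, 4, 5, 6, 7}, leaving only 2.
Period 6, room 7: period 6 has {2, 5, 6} and room 7 has {2, 3, 4, 5, 6, 7}, leaving only 1.
Period 7, room 5 is narrowed to {5, 7}.
If it were 5, then period 3, room 6 would be left with no valid symbol.
So period 7, room 5 must be 7.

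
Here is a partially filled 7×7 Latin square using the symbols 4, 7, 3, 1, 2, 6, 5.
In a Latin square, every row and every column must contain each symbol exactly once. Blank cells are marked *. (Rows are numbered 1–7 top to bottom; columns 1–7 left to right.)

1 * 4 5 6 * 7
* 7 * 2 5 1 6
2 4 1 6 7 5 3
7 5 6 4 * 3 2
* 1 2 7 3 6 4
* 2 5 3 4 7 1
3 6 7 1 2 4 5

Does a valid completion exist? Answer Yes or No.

No row or column among the givens repeats a symbol, and propagating forced cells runs into no contradiction.
One valid completion exists (for instance, 1 3 4 5 6 2 7 / 4 7 3 2 5 1 6 / 2 4 1 6 7 5 3 / 7 5 6 4 1 3 2 / 5 1 2 7 3 6 4 / 6 2 5 3 4 7 1 / 3 6 7 1 2 4 5).

Yes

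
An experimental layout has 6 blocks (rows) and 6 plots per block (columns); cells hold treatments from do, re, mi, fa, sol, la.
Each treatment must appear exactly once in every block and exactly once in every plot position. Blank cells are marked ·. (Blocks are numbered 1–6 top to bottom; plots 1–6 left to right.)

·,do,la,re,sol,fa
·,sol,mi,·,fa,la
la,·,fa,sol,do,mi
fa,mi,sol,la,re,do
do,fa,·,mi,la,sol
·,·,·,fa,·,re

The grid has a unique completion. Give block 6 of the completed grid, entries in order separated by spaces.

Block 6, plot 2: block 6 has {re, fa} and plot 2 has {do, mi, fa, sol}, leaving only la.
Block 6, plot 3: block 6 has {re, fa, la} and plot 3 has {mi, fa, sol, la}, leaving only do.
Block 6, plot 5: block 6 has {do, re, fa, la} and plot 5 has {do, re, fa, sol, la}, leaving only mi.
Block 6, plot 1: block 6 has {do, re, mi, fa, la} and plot 1 has {do, fa, la}, leaving only sol.
So block 6 reads: sol la do fa mi re.

sol la do fa mi re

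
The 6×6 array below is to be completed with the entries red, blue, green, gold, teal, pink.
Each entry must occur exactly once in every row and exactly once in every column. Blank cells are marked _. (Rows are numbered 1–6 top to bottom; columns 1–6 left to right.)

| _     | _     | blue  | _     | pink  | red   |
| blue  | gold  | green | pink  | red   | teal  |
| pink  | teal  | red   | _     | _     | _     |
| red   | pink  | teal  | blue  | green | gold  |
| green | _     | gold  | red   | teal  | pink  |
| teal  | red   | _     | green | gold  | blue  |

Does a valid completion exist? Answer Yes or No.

Yes

No row or column among the givens repeats a symbol, and propagating forced cells runs into no contradiction.
One valid completion exists (for instance, gold green blue teal pink red / blue gold green pink red teal / pink teal red gold blue green / red pink teal blue green gold / green blue gold red teal pink / teal red pink green gold blue).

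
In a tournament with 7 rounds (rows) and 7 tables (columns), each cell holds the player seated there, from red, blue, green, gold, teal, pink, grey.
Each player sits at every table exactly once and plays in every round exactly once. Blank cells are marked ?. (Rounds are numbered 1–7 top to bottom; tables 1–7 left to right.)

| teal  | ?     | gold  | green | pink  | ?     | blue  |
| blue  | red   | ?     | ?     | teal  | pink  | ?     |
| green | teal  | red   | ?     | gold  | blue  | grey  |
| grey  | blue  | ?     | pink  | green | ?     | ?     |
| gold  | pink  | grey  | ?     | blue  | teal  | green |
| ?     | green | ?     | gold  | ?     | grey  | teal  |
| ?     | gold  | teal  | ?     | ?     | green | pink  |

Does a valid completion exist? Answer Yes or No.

Round 3, table 4: round 3 together with table 4 already contain {red, blue, green, gold, teal, pink, grey} — every symbol — so nothing can go there. The grid has no valid completion.

No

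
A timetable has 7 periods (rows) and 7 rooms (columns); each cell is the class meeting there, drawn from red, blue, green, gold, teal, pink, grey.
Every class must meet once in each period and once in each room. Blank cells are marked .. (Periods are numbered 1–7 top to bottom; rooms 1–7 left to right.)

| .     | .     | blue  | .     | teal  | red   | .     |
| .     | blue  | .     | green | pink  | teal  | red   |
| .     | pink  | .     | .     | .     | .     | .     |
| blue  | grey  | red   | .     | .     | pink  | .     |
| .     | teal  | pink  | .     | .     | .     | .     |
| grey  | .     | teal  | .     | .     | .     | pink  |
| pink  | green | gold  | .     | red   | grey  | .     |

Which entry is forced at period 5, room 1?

red

Period 1, room 2: period 1 has {red, blue, teal} and room 2 has {blue, green, teal, pink, grey}, leaving only gold.
Period 1, room 1: period 1 has {red, blue, gold, teal} and room 1 has {blue, pink, grey}, leaving only green.
Period 1, room 7: period 1 has {red, blue, green, gold, teal} and room 7 has {red, pink}, leaving only grey.
Period 1, room 4: period 1 has {red, blue, green, gold, teal, grey} and room 4 has {green}, leaving only pink.
Period 2, room 1: period 2 has {red, blue, green, teal, pink} and room 1 has {blue, green, pink, grey}, leaving only gold.
Period 5 already has {teal, pink} and room 1 already has {blue, green, gold, pink, grey}, so period 5, room 1 must be red.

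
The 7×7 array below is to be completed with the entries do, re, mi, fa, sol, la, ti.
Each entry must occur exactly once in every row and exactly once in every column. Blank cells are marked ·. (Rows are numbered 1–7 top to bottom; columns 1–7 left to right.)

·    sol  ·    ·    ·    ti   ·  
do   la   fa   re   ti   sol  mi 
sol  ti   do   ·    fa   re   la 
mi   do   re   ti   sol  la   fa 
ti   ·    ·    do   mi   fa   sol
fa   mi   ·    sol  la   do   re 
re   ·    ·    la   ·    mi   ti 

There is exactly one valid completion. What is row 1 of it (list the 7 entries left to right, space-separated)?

la sol mi fa re ti do

Row 1, column 1: row 1 has {sol, ti} and column 1 has {do, re, mi, fa, sol, ti}, leaving only la.
Row 1, column 3: row 1 has {sol, la, ti} and column 3 has {do, re, fa}, leaving only mi.
Row 1, column 4: row 1 has {mi, sol, la, ti} and column 4 has {do, re, sol, la, ti}, leaving only fa.
Row 1, column 7: row 1 has {mi, fa, sol, la, ti} and column 7 has {re, mi, fa, sol, la, ti}, leaving only do.
Row 1, column 5: row 1 has {do, mi, fa, sol, la, ti} and column 5 has {mi, fa, sol, la, ti}, leaving only re.
So row 1 reads: la sol mi fa re ti do.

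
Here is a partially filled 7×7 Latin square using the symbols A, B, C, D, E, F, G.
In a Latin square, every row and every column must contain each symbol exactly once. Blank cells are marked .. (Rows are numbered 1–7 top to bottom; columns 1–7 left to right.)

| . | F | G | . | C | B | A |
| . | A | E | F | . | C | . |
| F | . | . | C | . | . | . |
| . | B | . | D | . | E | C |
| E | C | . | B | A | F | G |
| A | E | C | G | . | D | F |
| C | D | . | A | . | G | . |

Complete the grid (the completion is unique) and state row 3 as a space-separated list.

Row 3, column 2: row 3 has {C, F} and column 2 has {A, B, C, D, E, F}, leaving only G.
Row 3, column 6: row 3 has {C, F, G} and column 6 has {B, C, D, E, F, G}, leaving only A.
Row 1, column 1: row 1 has {A, B, C, F, G} and column 1 has {A, C, E, F}, leaving only D.
Row 1, column 4: row 1 has {A, B, C, D, F, G} and column 4 has {A, B, C, D, F, G}, leaving only E.
Row 4, column 1: row 4 has {B, C, D, E} and column 1 has {A, C, D, E, F}, leaving only G.
Row 2, column 1: row 2 has {A, C, E, F} and column 1 has {A, C, D, E, F, G}, leaving only B.
Row 2, column 7: row 2 has {A, B, C, E, F} and column 7 has {A, C, F, G}, leaving only D.
Row 2, column 5: row 2 has {A, B, C, D, E, F} and column 5 has {A, C}, leaving only G.
Row 4, column 5: row 4 has {B, C, D, E, G} and column 5 has {A, C, G}, leaving only F.
Row 4, column 3: row 4 has {B, C, D, E, F, G} and column 3 has {C, E, G}, leaving only A.
Row 5, column 3: row 5 has {A, B, C, E, F, G} and column 3 has {A, C, E, G}, leaving only D.
Row 3, column 3: row 3 has {A, C, F, G} and column 3 has {A, C, D, E, G}, leaving only B.
Row 3, column 7: row 3 has {A, B, C, F, G} and column 7 has {A, C, D, F, G}, leaving only E.
Row 3, column 5: row 3 has {A, B, C, E, F, G} and column 5 has {A, C, F, G}, leaving only D.
So row 3 reads: F G B C D A E.

F G B C D A E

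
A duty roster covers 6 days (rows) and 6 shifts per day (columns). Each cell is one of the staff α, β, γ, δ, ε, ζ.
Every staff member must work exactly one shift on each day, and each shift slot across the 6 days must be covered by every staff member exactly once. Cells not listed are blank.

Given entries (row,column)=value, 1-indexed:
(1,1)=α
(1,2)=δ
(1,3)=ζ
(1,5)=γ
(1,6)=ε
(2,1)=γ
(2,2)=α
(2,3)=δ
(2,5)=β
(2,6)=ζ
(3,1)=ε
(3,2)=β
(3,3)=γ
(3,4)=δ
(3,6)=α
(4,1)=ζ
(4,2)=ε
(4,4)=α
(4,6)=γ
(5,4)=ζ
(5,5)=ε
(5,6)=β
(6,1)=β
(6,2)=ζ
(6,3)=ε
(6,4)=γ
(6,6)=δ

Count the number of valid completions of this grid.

Day 1, shift 4: eliminating its day and shift leaves {β}.
Day 2, shift 4: eliminating its day and shift leaves {ε}.
Day 3, shift 5: eliminating its day and shift leaves {ζ}.
Day 4, shift 3: eliminating its day and shift leaves {β}.
Day 4, shift 5: eliminating its day and shift leaves {δ}.
Day 5, shift 1: eliminating its day and shift leaves {δ}.
Day 5, shift 2: eliminating its day and shift leaves {γ}.
Day 5, shift 3: eliminating its day and shift leaves {α}.
Day 6, shift 5: eliminating its day and shift leaves {α}.
Only one assignment across all blanks avoids any day or shift repeat, giving 1 completion.

1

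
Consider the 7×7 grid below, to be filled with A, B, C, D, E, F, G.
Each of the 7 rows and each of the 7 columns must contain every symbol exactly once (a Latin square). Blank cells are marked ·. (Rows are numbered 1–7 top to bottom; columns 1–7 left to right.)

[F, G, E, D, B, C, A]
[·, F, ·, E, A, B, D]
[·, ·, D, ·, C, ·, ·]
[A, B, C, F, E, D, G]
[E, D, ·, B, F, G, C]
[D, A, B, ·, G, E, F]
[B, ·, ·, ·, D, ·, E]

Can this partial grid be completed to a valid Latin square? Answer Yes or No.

No row or column among the givens repeats a symbol, and propagating forced cells runs into no contradiction.
One valid completion exists (for instance, F G E D B C A / C F G E A B D / G E D A C F B / A B C F E D G / E D A B F G C / D A B C G E F / B C F G D A E).

Yes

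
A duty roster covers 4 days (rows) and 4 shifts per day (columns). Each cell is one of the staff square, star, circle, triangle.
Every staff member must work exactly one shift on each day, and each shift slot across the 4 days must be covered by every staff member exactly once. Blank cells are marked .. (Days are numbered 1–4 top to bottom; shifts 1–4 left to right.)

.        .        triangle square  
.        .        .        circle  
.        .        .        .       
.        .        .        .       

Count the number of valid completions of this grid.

Day 1, shift 1: eliminating its day and shift leaves {star, circle}.
Day 1, shift 2: eliminating its day and shift leaves {star, circle}.
Day 2, shift 1: eliminating its day and shift leaves {square, star, triangle}.
Day 2, shift 2: eliminating its day and shift leaves {square, star, triangle}.
Day 2, shift 3: eliminating its day and shift leaves {square, star}.
Day 3, shift 1: eliminating its day and shift leaves {square, star, circle, triangle}.
Day 3, shift 2: eliminating its day and shift leaves {square, star, circle, triangle}.
Day 3, shift 3: eliminating its day and shift leaves {square, star, circle}.
Day 3, shift 4: eliminating its day and shift leaves {star, triangle}.
Day 4, shift 1: eliminating its day and shift leaves {square, star, circle, triangle}.
Day 4, shift 2: eliminating its day and shift leaves {square, star, circle, triangle}.
Day 4, shift 3: eliminating its day and shift leaves {square, star, circle}.
Day 4, shift 4: eliminating its day and shift leaves {star, triangle}.
Enumerating the assignments across these blanks that avoid any day or shift repeat gives 16 completions.

16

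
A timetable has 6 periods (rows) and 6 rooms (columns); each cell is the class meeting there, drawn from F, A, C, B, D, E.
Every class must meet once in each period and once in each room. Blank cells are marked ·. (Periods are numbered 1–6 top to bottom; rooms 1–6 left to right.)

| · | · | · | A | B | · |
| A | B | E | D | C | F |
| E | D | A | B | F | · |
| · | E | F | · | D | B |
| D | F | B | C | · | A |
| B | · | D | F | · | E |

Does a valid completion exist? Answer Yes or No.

Period 4, room 4: period 4 together with room 4 already contain {F, A, C, B, D, E} — every symbol — so nothing can go there. The grid has no valid completion.

No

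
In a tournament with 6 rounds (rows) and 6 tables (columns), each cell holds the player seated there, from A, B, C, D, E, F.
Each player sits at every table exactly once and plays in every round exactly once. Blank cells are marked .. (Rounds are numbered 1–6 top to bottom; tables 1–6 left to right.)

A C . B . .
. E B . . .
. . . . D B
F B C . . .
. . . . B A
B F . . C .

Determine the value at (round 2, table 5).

Round 3, table 2: round 3 has {B, D} and table 2 has {B, C, E, F}, leaving only A.
Round 5, table 2: round 5 has {A, B} and table 2 has {A, B, C, E, F}, leaving only D.
Round 2, table 5 is narrowed to {A, F}.
If it were A, then round 6, table 6 would be left with no valid symbol.
So round 2, table 5 must be F.

F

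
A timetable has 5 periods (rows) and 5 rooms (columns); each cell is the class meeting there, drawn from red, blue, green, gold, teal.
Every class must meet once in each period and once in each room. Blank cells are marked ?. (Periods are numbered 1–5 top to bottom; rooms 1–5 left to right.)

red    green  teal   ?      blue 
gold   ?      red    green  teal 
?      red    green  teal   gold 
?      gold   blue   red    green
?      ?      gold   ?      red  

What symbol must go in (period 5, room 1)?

Period 1, room 4: period 1 has {red, blue, green, teal} and room 4 has {red, green, teal}, leaving only gold.
Period 2, room 2: period 2 has {red, green, gold, teal} and room 2 has {red, green, gold}, leaving only blue.
Period 3, room 1: period 3 has {red, green, gold, teal} and room 1 has {red, gold}, leaving only blue.
Period 4, room 1: period 4 has {red, blue, green, gold} and room 1 has {red, blue, gold}, leaving only teal.
Period 5 already has {red, gold} and room 1 already has {red, blue, gold, teal}, so period 5, room 1 must be green.

green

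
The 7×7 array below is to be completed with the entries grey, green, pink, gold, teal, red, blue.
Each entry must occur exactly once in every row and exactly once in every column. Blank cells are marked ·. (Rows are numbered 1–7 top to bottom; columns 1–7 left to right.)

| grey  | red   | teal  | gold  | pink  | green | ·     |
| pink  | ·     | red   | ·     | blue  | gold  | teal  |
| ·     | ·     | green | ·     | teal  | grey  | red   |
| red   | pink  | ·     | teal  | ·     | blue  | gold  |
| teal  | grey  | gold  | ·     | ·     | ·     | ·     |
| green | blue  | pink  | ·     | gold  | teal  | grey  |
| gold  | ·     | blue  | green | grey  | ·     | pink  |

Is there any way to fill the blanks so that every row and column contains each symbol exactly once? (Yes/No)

No row or column among the givens repeats a symbol, and propagating forced cells runs into no contradiction.
One valid completion exists (for instance, grey red teal gold pink green blue / pink green red grey blue gold teal / blue gold green pink teal grey red / red pink grey teal green blue gold / teal grey gold blue red pink green / green blue pink red gold teal grey / gold teal blue green grey red pink).

Yes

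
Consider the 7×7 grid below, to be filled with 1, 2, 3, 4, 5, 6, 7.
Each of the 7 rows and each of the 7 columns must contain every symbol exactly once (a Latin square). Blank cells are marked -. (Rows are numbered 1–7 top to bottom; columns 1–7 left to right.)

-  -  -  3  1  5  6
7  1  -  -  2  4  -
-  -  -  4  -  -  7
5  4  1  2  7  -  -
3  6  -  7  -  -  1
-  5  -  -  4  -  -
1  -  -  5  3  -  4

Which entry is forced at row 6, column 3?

Row 2, column 4: row 2 has {1, 2, 4, 7} and column 4 has {2, 3, 4, 5, 7}, leaving only 6.
Row 4, column 7: row 4 has {1, 2, 4, 5, 7} and column 7 has {1, 4, 6, 7}, leaving only 3.
Row 2, column 7: row 2 has {1, 2, 4, 6, 7} and column 7 has {1, 3, 4, 6, 7}, leaving only 5.
Row 2, column 3: row 2 has {1, 2, 4, 5, 6, 7} and column 3 has {1}, leaving only 3.
Row 4, column 6: row 4 has {1, 2, 3, 4, 5, 7} and column 6 has {4, 5}, leaving only 6.
Row 5, column 5: row 5 has {1, 3, 6, 7} and column 5 has {1, 2, 3, 4, 7}, leaving only 5.
Row 3, column 5: row 3 has {4, 7} and column 5 has {1, 2, 3, 4, 5, 7}, leaving only 6.
Row 3, column 1: row 3 has {4, 6, 7} and column 1 has {1, 3, 5, 7}, leaving only 2.
Row 1, column 1: row 1 has {1, 3, 5, 6} and column 1 has {1, 2, 3, 5, 7}, leaving only 4.
Row 3, column 2: row 3 has {2, 4, 6, 7} and column 2 has {1, 4, 5, 6}, leaving only 3.
Row 3, column 3: row 3 has {2, 3, 4, 6, 7} and column 3 has {1, 3}, leaving only 5.
Row 3, column 6: row 3 has {2, 3, 4, 5, 6, 7} and column 6 has {4, 5, 6}, leaving only 1.
Row 5, column 6: row 5 has {1, 3, 5, 6, 7} and column 6 has {1, 4, 5, 6}, leaving only 2.
Row 5, column 3: row 5 has {1, 2, 3, 5, 6, 7} and column 3 has {1, 3, 5}, leaving only 4.
Row 6, column 1: row 6 has {4, 5} and column 1 has {1, 2, 3, 4, 5, 7}, leaving only 6.
Row 6, column 4: row 6 has {4, 5, 6} and column 4 has {2, 3, 4, 5, 6, 7}, leaving only 1.
Row 6, column 7: row 6 has {1, 4, 5, 6} and column 7 has {1, 3, 4, 5, 6, 7}, leaving only 2.
Row 6 already has {1, 2, 4, 5, 6} and column 3 already has {1, 3, 4, 5}, so row 6, column 3 must be 7.

7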